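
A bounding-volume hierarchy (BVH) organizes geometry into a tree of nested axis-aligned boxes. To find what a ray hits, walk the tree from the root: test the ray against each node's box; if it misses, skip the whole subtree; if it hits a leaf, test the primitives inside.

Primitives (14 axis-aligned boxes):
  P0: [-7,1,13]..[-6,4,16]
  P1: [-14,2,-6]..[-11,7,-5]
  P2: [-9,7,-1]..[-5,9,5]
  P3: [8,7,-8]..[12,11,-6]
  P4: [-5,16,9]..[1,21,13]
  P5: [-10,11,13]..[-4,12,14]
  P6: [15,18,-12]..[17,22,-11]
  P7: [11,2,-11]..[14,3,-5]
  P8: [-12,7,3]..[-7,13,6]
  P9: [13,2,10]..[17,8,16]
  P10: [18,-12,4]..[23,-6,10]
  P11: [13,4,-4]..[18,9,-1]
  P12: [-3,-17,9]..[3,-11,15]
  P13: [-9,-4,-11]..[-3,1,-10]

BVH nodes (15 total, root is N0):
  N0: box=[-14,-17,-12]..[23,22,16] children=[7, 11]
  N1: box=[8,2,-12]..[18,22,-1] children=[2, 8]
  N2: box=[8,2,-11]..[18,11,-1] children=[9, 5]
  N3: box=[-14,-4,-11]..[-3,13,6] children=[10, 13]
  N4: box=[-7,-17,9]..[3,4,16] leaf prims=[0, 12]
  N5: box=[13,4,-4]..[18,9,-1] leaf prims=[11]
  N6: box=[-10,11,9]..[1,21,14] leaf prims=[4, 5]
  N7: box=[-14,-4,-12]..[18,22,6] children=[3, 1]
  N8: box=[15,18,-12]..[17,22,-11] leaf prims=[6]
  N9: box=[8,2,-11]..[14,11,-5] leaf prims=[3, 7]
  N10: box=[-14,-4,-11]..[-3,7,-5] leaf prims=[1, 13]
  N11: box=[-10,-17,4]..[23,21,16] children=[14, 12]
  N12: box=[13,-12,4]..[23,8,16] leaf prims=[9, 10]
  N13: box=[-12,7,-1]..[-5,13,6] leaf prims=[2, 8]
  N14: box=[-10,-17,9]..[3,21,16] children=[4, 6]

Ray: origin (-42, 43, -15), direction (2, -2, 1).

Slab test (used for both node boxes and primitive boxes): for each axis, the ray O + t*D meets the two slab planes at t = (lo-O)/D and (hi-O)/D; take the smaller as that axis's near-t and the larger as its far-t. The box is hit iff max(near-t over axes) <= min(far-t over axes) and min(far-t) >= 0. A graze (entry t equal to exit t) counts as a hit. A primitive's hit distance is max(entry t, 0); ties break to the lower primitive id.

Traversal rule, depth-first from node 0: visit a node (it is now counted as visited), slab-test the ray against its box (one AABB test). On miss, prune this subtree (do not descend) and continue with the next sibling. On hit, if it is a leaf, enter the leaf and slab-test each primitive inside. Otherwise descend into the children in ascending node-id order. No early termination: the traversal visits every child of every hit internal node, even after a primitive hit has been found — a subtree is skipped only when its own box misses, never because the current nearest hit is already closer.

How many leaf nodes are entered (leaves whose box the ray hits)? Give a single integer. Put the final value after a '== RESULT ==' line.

Trace the traversal:
N0 x:[14,65/2] y:[21/2,30] z:[3,31] -> hit [14,30], descend [7, 11]
  N7 x:[14,30] y:[21/2,47/2] z:[3,21] -> hit [14,21], descend [1, 3]
    N1 x:[25,30] y:[21/2,41/2] z:[3,14] -> miss, prune
    N3 x:[14,39/2] y:[15,47/2] z:[4,21] -> hit [15,39/2], descend [10, 13]
      N10 x:[14,39/2] y:[18,47/2] z:[4,10] -> miss, prune
      N13 x:[15,37/2] y:[15,18] z:[14,21] -> hit [15,18] leaf, test {P2@t=17, P8(miss)}
  N11 x:[16,65/2] y:[11,30] z:[19,31] -> hit [19,30], descend [12, 14]
    N12 x:[55/2,65/2] y:[35/2,55/2] z:[19,31] -> hit [55/2,55/2] leaf, test {P9(miss), P10(miss)}
    N14 x:[16,45/2] y:[11,30] z:[24,31] -> miss, prune

Summary -> nodes [0, 7, 1, 3, 10, 13, 11, 12, 14]; box-tests=9; leaf-entries=2; first=P2

== RESULT ==
2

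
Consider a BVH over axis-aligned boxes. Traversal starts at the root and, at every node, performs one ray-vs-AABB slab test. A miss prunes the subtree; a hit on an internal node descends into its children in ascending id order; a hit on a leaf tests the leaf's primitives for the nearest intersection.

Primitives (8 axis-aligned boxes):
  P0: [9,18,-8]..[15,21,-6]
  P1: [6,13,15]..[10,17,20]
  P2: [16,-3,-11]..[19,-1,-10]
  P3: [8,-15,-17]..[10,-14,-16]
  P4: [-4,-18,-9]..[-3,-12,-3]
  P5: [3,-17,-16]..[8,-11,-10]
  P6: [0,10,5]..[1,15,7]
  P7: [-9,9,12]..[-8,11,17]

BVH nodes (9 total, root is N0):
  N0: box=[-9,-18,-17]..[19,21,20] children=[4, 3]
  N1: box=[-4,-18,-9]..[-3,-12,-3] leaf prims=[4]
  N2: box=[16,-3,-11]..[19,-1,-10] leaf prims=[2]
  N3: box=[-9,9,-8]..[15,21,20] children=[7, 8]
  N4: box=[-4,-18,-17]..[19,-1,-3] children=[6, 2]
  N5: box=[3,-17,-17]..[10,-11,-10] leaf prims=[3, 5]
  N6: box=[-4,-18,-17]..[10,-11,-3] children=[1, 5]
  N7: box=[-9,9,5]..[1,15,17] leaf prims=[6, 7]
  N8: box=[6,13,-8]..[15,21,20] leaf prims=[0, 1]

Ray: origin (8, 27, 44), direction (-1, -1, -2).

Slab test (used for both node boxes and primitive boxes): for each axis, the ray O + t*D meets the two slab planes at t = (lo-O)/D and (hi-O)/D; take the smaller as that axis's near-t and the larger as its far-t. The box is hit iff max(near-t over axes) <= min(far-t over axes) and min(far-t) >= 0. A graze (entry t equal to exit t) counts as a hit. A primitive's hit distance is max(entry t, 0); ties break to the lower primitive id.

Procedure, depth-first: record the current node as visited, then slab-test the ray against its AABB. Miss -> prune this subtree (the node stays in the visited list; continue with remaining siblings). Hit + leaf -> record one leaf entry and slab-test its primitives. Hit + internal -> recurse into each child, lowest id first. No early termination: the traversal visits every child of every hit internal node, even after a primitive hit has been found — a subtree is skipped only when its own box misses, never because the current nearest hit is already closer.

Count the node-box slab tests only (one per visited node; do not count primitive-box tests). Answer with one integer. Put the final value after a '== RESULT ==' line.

Trace the traversal:
N0 x:[-11,17] y:[6,45] z:[12,61/2] -> hit [12,17], descend [3, 4]
  N3 x:[-7,17] y:[6,18] z:[12,26] -> hit [12,17], descend [7, 8]
    N7 x:[7,17] y:[12,18] z:[27/2,39/2] -> hit [27/2,17] leaf, test {P6(miss), P7@t=16}
    N8 x:[-7,2] y:[6,14] z:[12,26] -> miss, prune
  N4 x:[-11,12] y:[28,45] z:[47/2,61/2] -> miss, prune

5 AABB tests over nodes [0, 3, 7, 8, 4]; 1 leaf entered; closest P7.

== RESULT ==
5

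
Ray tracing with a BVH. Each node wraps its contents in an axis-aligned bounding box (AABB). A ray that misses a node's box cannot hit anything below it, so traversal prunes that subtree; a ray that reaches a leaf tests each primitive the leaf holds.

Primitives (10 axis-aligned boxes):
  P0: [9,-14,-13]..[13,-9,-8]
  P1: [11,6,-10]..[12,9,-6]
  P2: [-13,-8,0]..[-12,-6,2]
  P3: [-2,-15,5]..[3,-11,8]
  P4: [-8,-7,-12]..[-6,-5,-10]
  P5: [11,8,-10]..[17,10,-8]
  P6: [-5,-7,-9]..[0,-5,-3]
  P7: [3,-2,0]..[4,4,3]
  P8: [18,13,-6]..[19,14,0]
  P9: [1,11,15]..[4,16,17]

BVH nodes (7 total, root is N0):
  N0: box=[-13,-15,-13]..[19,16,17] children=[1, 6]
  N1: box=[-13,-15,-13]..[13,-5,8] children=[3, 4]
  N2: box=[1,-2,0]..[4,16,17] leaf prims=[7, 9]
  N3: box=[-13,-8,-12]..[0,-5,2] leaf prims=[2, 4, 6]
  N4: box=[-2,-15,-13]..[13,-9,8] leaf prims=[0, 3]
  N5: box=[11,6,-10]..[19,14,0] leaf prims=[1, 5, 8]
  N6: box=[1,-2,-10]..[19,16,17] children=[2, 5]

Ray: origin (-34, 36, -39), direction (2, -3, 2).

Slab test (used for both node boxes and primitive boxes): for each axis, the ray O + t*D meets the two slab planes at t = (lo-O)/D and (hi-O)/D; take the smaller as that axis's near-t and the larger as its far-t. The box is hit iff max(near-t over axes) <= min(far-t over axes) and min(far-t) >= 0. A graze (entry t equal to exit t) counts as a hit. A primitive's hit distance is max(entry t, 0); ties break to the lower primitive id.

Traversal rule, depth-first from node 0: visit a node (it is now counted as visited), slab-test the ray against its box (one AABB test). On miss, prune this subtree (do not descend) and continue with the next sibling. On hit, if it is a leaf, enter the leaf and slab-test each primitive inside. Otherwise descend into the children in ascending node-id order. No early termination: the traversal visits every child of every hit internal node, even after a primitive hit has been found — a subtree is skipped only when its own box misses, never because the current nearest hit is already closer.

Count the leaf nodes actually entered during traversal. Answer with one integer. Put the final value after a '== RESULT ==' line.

Traverse from the root:
N0 x:[21/2,53/2] y:[20/3,17] z:[13,28] -> hit [13,17], descend [1, 6]
  N1 x:[21/2,47/2] y:[41/3,17] z:[13,47/2] -> hit [41/3,17], descend [3, 4]
    N3 x:[21/2,17] y:[41/3,44/3] z:[27/2,41/2] -> hit [41/3,44/3] leaf, test {P2(miss), P4@t=41/3, P6(miss)}
    N4 x:[16,47/2] y:[15,17] z:[13,47/2] -> hit [16,17] leaf, test {P0(miss), P3(miss)}
  N6 x:[35/2,53/2] y:[20/3,38/3] z:[29/2,28] -> miss, prune

order=[0, 1, 3, 4, 6]  |boxes|=5  |leaves|=2  hit=P4

== RESULT ==
2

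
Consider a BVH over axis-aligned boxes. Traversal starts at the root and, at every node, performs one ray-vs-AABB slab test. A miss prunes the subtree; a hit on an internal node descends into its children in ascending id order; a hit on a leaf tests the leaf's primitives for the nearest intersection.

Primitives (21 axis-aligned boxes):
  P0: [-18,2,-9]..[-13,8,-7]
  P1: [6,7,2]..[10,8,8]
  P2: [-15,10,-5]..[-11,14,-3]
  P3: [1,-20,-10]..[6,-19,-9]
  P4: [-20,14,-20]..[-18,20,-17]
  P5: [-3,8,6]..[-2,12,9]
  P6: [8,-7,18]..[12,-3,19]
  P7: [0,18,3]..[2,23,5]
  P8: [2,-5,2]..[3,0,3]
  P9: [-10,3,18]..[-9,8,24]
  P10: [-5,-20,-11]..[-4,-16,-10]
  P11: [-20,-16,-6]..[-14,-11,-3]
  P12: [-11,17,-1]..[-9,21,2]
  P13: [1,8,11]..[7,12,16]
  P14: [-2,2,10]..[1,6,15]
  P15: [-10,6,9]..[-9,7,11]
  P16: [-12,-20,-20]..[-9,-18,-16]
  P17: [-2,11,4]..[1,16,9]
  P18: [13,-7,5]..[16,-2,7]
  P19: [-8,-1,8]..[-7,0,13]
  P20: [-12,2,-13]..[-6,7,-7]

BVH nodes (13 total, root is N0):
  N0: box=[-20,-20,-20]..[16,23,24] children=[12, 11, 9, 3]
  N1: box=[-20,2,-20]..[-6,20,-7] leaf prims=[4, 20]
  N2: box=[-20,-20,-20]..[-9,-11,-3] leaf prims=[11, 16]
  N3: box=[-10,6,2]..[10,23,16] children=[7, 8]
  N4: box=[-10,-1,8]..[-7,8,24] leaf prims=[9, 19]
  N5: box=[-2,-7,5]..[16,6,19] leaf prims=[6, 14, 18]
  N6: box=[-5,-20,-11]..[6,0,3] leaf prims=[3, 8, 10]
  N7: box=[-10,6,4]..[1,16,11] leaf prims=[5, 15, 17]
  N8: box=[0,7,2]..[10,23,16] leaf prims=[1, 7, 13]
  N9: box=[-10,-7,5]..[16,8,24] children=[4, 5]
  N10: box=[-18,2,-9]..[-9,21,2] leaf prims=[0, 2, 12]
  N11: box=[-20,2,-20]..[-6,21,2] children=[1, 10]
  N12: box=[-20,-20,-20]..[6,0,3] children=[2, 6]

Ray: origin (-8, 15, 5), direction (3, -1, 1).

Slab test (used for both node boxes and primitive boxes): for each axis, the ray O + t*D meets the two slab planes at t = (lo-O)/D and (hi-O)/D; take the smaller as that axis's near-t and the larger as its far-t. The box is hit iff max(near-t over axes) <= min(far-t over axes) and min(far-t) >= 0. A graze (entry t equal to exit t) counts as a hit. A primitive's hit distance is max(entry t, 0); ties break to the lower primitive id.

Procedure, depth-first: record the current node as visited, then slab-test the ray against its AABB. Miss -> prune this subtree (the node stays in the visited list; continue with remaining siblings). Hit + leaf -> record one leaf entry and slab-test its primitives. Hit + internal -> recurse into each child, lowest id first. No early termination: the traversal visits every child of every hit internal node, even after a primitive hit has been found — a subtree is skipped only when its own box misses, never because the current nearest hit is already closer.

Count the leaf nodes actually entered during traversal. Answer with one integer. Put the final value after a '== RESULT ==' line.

Walk:
N0 x:[-4,8] y:[-8,35] z:[-25,19] -> hit [-4,8], descend [3, 9, 11, 12]
  N3 x:[-2/3,6] y:[-8,9] z:[-3,11] -> hit [-2/3,6], descend [7, 8]
    N7 x:[-2/3,3] y:[-1,9] z:[-1,6] -> hit [-2/3,3] leaf, test {P5(miss), P15(miss), P17@t=2}
    N8 x:[8/3,6] y:[-8,8] z:[-3,11] -> hit [8/3,6] leaf, test {P1(miss), P7(miss), P13(miss)}
  N9 x:[-2/3,8] y:[7,22] z:[0,19] -> hit [7,8], descend [4, 5]
    N4 x:[-2/3,1/3] y:[7,16] z:[3,19] -> miss, prune
    N5 x:[2,8] y:[9,22] z:[0,14] -> miss, prune
  N11 x:[-4,2/3] y:[-6,13] z:[-25,-3] -> miss, prune
  N12 x:[-4,14/3] y:[15,35] z:[-25,-2] -> miss, prune

Summary -> nodes [0, 3, 7, 8, 9, 4, 5, 11, 12]; box-tests=9; leaf-entries=2; first=P17

== RESULT ==
2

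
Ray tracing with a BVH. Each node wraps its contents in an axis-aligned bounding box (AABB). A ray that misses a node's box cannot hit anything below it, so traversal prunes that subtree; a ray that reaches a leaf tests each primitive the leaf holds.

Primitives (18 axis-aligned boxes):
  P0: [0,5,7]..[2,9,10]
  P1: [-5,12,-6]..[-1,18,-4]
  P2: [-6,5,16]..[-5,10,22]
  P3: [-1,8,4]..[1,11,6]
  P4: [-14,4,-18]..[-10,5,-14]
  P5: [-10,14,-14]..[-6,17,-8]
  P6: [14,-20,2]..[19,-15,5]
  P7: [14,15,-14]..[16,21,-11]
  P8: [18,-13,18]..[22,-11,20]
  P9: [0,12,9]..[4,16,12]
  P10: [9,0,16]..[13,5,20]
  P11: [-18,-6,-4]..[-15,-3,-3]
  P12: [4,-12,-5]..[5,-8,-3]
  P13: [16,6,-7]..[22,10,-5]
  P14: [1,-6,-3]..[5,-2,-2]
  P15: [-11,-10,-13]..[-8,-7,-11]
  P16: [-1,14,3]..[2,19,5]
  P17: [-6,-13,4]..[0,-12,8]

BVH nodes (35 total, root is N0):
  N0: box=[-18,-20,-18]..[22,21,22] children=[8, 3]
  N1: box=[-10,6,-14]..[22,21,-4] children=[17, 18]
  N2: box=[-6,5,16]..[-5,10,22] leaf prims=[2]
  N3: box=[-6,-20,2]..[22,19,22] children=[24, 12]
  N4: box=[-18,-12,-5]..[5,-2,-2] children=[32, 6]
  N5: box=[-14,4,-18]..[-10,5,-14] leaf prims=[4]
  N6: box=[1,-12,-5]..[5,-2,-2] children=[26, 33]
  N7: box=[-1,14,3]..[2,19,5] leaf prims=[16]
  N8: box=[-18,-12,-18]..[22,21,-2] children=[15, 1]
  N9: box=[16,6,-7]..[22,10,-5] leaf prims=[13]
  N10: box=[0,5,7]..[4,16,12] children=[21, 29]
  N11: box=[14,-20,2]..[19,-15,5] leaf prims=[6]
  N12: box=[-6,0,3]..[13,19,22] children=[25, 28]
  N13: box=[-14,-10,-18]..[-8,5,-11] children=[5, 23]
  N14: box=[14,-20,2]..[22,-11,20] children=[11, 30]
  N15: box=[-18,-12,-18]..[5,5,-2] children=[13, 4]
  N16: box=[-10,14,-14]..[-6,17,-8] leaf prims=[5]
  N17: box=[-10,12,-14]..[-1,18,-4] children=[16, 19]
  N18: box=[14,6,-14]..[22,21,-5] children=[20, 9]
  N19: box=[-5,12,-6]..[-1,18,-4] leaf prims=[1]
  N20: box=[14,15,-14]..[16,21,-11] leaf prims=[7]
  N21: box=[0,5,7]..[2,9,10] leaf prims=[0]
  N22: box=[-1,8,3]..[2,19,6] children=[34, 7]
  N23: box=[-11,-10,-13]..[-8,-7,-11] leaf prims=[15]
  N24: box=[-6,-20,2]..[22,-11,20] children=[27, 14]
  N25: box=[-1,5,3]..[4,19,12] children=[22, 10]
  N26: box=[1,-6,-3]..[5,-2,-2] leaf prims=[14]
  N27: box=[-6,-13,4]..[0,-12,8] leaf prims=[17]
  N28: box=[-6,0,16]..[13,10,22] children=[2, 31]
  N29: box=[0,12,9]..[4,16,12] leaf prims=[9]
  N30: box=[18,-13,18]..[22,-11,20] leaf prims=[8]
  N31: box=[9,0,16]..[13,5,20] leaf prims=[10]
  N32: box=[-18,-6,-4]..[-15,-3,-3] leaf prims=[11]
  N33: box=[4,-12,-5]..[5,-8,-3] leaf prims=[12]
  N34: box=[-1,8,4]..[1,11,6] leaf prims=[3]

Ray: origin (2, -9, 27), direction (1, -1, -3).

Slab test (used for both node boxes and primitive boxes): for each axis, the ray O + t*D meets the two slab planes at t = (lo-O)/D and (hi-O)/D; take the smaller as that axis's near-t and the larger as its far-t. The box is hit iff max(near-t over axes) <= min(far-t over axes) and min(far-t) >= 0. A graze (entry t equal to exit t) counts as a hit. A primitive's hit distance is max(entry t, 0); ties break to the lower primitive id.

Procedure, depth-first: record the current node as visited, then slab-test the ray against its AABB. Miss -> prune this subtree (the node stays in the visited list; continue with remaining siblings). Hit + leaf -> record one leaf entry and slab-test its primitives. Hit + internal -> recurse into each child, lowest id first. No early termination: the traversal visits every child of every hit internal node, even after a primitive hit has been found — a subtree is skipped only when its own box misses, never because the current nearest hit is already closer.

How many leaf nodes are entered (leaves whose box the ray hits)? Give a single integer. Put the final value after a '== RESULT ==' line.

Walk:
N0 x:[-20,20] y:[-30,11] z:[5/3,15] -> hit [5/3,11], descend [3, 8]
  N3 x:[-8,20] y:[-28,11] z:[5/3,25/3] -> hit [5/3,25/3], descend [12, 24]
    N12 x:[-8,11] y:[-28,-9] z:[5/3,8] -> miss, prune
    N24 x:[-8,20] y:[2,11] z:[7/3,25/3] -> hit [7/3,25/3], descend [14, 27]
      N14 x:[12,20] y:[2,11] z:[7/3,25/3] -> miss, prune
      N27 x:[-8,-2] y:[3,4] z:[19/3,23/3] -> miss, prune
  N8 x:[-20,20] y:[-30,3] z:[29/3,15] -> miss, prune

Summary -> nodes [0, 3, 12, 24, 14, 27, 8]; box-tests=7; leaf-entries=0; first=miss

== RESULT ==
0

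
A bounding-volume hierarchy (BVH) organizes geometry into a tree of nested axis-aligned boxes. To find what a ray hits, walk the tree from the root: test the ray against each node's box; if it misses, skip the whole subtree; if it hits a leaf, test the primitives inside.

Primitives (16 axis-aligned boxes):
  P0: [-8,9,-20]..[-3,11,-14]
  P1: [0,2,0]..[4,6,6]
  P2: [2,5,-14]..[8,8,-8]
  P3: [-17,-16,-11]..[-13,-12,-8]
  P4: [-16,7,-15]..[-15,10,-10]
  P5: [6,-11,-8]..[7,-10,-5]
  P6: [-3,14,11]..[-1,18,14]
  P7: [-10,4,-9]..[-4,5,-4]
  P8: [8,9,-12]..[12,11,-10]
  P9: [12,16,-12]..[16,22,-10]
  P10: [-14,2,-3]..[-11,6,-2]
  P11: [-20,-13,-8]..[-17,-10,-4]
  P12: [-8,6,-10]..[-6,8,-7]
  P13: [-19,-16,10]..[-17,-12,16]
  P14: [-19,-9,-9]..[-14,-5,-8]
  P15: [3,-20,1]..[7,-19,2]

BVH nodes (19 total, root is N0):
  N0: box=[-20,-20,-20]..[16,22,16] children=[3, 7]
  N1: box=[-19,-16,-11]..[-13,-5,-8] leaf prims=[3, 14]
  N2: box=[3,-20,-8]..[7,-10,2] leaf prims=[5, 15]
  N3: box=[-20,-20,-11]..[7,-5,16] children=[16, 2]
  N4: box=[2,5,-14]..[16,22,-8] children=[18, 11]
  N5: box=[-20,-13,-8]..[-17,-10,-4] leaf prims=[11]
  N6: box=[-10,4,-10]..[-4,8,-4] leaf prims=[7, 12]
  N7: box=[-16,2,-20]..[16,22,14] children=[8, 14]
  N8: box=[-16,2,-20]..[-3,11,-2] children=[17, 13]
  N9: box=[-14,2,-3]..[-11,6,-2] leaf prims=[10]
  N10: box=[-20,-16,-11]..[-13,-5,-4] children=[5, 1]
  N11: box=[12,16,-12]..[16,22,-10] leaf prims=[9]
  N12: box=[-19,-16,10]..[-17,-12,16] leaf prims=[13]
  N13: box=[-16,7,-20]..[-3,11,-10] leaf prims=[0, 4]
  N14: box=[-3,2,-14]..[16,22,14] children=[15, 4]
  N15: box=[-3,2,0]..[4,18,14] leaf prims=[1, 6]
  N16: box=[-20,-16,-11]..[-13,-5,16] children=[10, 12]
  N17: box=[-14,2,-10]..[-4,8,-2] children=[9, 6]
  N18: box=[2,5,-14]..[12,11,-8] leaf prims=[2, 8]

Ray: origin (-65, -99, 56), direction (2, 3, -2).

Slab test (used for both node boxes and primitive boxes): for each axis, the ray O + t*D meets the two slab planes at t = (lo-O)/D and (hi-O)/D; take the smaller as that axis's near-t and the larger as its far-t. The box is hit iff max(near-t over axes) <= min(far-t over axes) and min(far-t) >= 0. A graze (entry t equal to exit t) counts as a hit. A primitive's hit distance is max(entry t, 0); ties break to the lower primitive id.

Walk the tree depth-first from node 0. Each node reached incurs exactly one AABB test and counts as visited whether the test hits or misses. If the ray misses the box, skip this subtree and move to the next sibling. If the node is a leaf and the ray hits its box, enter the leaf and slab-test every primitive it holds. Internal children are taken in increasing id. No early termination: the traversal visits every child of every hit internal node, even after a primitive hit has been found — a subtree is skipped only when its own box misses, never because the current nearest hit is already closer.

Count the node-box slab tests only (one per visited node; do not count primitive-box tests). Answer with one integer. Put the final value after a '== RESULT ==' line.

Walk:
N0 x:[45/2,81/2] y:[79/3,121/3] z:[20,38] -> hit [79/3,38], descend [3, 7]
  N3 x:[45/2,36] y:[79/3,94/3] z:[20,67/2] -> hit [79/3,94/3], descend [2, 16]
    N2 x:[34,36] y:[79/3,89/3] z:[27,32] -> miss, prune
    N16 x:[45/2,26] y:[83/3,94/3] z:[20,67/2] -> miss, prune
  N7 x:[49/2,81/2] y:[101/3,121/3] z:[21,38] -> hit [101/3,38], descend [8, 14]
    N8 x:[49/2,31] y:[101/3,110/3] z:[29,38] -> miss, prune
    N14 x:[31,81/2] y:[101/3,121/3] z:[21,35] -> hit [101/3,35], descend [4, 15]
      N4 x:[67/2,81/2] y:[104/3,121/3] z:[32,35] -> hit [104/3,35], descend [11, 18]
        N11 x:[77/2,81/2] y:[115/3,121/3] z:[33,34] -> miss, prune
        N18 x:[67/2,77/2] y:[104/3,110/3] z:[32,35] -> hit [104/3,35] leaf, test {P2@t=104/3, P8(miss)}
      N15 x:[31,69/2] y:[101/3,39] z:[21,28] -> miss, prune

Visited [0, 3, 2, 16, 7, 8, 14, 4, 11, 18, 15]. Tests: 11 box, 1 leaf. Nearest: P2.

== RESULT ==
11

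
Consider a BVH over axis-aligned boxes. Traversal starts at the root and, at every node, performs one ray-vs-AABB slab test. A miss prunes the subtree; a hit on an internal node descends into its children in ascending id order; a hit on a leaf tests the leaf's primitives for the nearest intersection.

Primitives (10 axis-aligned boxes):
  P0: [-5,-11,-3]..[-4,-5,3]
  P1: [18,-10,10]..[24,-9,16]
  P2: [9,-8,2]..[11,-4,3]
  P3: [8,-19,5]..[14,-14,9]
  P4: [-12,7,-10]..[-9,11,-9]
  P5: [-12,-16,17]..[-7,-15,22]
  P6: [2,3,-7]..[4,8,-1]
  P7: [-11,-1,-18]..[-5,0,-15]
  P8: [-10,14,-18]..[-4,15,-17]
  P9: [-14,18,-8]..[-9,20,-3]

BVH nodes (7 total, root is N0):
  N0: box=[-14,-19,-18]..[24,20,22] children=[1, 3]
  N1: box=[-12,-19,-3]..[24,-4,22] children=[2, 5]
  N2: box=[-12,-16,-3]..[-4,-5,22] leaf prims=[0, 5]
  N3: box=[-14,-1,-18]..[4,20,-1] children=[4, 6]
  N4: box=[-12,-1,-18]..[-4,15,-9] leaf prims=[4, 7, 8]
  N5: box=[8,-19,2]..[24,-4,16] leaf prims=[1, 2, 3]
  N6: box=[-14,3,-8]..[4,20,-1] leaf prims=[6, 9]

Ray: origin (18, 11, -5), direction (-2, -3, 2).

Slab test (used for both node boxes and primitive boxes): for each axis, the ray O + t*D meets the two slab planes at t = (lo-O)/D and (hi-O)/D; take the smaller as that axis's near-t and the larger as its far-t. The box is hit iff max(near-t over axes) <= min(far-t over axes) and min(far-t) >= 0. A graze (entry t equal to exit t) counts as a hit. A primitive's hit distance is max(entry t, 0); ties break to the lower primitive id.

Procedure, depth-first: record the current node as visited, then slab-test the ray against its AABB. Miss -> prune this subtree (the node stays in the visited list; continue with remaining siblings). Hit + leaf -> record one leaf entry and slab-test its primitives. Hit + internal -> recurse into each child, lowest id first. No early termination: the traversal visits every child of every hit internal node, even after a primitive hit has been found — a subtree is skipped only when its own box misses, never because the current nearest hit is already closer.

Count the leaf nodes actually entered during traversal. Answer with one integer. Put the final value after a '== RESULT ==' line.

Walk:
N0 x:[-3,16] y:[-3,10] z:[-13/2,27/2] -> hit [-3,10], descend [1, 3]
  N1 x:[-3,15] y:[5,10] z:[1,27/2] -> hit [5,10], descend [2, 5]
    N2 x:[11,15] y:[16/3,9] z:[1,27/2] -> miss, prune
    N5 x:[-3,5] y:[5,10] z:[7/2,21/2] -> hit [5,5] leaf, test {P1(miss), P2(miss), P3(miss)}
  N3 x:[7,16] y:[-3,4] z:[-13/2,2] -> miss, prune

order=[0, 1, 2, 5, 3]  |boxes|=5  |leaves|=1  hit=miss

== RESULT ==
1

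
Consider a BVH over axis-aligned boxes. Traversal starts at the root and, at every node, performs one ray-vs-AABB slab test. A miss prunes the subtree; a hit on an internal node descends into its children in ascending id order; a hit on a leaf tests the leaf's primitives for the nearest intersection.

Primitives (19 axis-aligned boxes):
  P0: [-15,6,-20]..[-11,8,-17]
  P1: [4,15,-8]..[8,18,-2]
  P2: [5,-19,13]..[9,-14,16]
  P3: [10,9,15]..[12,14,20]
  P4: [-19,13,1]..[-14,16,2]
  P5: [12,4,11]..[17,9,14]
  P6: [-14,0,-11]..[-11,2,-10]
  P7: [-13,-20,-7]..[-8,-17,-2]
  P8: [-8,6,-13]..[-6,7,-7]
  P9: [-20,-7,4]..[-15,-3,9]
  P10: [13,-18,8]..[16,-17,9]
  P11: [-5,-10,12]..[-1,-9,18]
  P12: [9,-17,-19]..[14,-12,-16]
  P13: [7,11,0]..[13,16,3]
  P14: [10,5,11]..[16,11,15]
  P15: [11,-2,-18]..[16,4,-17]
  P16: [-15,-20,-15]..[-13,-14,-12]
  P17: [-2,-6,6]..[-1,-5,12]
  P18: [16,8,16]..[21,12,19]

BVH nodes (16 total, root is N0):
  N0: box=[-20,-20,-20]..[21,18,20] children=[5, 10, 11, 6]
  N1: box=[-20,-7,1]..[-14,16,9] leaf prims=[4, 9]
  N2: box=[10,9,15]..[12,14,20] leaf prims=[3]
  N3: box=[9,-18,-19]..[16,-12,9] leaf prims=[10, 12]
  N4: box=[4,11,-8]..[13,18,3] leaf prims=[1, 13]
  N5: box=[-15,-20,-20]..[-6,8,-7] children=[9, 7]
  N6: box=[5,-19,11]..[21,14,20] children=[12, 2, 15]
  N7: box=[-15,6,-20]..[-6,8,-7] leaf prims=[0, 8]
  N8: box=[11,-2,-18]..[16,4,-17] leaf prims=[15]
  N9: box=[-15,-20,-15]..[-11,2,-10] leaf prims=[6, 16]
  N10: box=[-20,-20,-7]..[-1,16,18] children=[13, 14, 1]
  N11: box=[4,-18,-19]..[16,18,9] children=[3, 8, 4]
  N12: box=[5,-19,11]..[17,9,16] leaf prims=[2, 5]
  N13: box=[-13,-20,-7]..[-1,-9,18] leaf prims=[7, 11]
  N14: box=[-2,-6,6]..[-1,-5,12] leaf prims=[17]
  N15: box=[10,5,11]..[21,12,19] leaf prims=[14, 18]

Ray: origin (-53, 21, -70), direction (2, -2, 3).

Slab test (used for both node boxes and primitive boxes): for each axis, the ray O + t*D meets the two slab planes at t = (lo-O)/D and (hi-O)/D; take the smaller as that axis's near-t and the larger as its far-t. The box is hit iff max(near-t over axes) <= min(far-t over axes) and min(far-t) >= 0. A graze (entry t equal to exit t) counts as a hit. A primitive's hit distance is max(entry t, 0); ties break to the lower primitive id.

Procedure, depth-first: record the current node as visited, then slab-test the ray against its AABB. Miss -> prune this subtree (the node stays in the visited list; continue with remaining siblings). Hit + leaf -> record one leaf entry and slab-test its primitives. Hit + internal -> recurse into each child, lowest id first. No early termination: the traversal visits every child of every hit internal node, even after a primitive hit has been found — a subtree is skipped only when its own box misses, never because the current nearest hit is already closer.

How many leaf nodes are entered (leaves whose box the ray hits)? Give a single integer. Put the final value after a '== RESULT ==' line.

Trace the traversal:
N0 x:[33/2,37] y:[3/2,41/2] z:[50/3,30] -> hit [50/3,41/2], descend [5, 6, 10, 11]
  N5 x:[19,47/2] y:[13/2,41/2] z:[50/3,21] -> hit [19,41/2], descend [7, 9]
    N7 x:[19,47/2] y:[13/2,15/2] z:[50/3,21] -> miss, prune
    N9 x:[19,21] y:[19/2,41/2] z:[55/3,20] -> hit [19,20] leaf, test {P6(miss), P16@t=19}
  N6 x:[29,37] y:[7/2,20] z:[27,30] -> miss, prune
  N10 x:[33/2,26] y:[5/2,41/2] z:[21,88/3] -> miss, prune
  N11 x:[57/2,69/2] y:[3/2,39/2] z:[17,79/3] -> miss, prune

7 AABB tests over nodes [0, 5, 7, 9, 6, 10, 11]; 1 leaf entered; closest P16.

== RESULT ==
1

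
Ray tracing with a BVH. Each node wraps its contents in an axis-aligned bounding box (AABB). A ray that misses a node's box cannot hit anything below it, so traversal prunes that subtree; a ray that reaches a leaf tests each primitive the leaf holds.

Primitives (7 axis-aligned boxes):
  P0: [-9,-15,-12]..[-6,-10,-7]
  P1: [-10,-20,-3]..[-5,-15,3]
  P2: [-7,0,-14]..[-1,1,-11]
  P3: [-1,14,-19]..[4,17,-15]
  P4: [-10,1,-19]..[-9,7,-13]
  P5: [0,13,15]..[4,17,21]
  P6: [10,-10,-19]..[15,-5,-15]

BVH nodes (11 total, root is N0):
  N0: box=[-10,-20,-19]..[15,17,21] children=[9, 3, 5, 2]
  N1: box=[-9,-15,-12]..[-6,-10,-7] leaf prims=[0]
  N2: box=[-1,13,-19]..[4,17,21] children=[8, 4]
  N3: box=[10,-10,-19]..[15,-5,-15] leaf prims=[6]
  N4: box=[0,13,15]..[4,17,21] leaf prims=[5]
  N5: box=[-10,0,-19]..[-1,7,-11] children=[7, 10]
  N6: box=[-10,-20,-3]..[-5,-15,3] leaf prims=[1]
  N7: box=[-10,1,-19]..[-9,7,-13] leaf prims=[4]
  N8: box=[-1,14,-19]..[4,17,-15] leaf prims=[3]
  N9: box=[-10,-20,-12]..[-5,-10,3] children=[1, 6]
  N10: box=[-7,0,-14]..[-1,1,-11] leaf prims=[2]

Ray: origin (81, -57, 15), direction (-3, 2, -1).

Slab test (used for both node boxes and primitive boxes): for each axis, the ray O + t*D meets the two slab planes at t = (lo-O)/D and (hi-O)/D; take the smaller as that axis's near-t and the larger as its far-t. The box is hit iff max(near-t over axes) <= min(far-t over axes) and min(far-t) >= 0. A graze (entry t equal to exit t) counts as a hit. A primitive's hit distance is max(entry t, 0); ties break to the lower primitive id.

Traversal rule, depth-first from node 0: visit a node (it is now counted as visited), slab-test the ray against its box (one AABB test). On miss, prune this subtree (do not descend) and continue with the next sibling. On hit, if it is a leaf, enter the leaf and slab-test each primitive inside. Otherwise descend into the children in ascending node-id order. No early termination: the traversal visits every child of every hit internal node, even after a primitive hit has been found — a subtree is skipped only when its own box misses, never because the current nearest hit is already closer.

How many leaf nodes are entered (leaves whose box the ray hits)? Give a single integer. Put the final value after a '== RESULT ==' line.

Trace the traversal:
N0 x:[22,91/3] y:[37/2,37] z:[-6,34] -> hit [22,91/3], descend [2, 3, 5, 9]
  N2 x:[77/3,82/3] y:[35,37] z:[-6,34] -> miss, prune
  N3 x:[22,71/3] y:[47/2,26] z:[30,34] -> miss, prune
  N5 x:[82/3,91/3] y:[57/2,32] z:[26,34] -> hit [57/2,91/3], descend [7, 10]
    N7 x:[30,91/3] y:[29,32] z:[28,34] -> hit [30,91/3] leaf, test {P4@t=30}
    N10 x:[82/3,88/3] y:[57/2,29] z:[26,29] -> hit [57/2,29] leaf, test {P2@t=57/2}
  N9 x:[86/3,91/3] y:[37/2,47/2] z:[12,27] -> miss, prune

7 AABB tests over nodes [0, 2, 3, 5, 7, 10, 9]; 2 leaves entered; closest P2.

== RESULT ==
2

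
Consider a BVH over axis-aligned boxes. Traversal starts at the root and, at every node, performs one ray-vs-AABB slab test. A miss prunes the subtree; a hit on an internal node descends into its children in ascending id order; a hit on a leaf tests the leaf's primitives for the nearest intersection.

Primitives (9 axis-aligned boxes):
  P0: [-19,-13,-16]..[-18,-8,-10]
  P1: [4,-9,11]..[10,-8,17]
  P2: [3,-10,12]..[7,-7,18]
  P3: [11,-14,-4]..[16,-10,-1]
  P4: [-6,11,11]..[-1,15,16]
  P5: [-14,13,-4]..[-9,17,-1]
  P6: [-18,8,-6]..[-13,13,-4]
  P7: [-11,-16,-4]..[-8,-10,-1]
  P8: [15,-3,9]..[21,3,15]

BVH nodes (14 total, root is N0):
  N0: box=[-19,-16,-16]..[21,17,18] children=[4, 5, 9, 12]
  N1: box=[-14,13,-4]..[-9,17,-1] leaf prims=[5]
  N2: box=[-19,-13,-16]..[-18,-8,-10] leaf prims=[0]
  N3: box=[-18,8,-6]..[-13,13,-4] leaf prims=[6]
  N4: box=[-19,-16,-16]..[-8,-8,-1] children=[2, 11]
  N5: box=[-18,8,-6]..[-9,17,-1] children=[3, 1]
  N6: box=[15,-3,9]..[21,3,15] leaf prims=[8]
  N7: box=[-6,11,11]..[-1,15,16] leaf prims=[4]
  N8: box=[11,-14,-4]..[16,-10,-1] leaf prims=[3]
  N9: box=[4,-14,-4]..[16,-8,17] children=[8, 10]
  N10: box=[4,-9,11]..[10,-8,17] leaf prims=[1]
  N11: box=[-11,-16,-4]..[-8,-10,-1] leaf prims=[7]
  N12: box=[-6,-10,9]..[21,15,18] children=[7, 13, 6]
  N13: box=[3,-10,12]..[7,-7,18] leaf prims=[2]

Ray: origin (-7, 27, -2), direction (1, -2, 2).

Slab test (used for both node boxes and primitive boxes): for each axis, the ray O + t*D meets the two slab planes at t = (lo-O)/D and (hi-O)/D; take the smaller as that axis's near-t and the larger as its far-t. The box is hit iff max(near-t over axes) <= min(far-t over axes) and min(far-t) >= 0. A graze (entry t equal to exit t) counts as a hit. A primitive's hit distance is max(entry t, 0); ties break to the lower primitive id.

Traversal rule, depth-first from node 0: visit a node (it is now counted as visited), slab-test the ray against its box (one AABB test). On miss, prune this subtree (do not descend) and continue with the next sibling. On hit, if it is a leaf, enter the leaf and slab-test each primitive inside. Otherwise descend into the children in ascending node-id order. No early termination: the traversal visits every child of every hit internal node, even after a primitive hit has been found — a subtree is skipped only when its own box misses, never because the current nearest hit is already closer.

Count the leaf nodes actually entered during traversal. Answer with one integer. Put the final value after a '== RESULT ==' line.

Traverse from the root:
N0 x:[-12,28] y:[5,43/2] z:[-7,10] -> hit [5,10], descend [4, 5, 9, 12]
  N4 x:[-12,-1] y:[35/2,43/2] z:[-7,1/2] -> miss, prune
  N5 x:[-11,-2] y:[5,19/2] z:[-2,1/2] -> miss, prune
  N9 x:[11,23] y:[35/2,41/2] z:[-1,19/2] -> miss, prune
  N12 x:[1,28] y:[6,37/2] z:[11/2,10] -> hit [6,10], descend [6, 7, 13]
    N6 x:[22,28] y:[12,15] z:[11/2,17/2] -> miss, prune
    N7 x:[1,6] y:[6,8] z:[13/2,9] -> miss, prune
    N13 x:[10,14] y:[17,37/2] z:[7,10] -> miss, prune

Summary -> nodes [0, 4, 5, 9, 12, 6, 7, 13]; box-tests=8; leaf-entries=0; first=miss

== RESULT ==
0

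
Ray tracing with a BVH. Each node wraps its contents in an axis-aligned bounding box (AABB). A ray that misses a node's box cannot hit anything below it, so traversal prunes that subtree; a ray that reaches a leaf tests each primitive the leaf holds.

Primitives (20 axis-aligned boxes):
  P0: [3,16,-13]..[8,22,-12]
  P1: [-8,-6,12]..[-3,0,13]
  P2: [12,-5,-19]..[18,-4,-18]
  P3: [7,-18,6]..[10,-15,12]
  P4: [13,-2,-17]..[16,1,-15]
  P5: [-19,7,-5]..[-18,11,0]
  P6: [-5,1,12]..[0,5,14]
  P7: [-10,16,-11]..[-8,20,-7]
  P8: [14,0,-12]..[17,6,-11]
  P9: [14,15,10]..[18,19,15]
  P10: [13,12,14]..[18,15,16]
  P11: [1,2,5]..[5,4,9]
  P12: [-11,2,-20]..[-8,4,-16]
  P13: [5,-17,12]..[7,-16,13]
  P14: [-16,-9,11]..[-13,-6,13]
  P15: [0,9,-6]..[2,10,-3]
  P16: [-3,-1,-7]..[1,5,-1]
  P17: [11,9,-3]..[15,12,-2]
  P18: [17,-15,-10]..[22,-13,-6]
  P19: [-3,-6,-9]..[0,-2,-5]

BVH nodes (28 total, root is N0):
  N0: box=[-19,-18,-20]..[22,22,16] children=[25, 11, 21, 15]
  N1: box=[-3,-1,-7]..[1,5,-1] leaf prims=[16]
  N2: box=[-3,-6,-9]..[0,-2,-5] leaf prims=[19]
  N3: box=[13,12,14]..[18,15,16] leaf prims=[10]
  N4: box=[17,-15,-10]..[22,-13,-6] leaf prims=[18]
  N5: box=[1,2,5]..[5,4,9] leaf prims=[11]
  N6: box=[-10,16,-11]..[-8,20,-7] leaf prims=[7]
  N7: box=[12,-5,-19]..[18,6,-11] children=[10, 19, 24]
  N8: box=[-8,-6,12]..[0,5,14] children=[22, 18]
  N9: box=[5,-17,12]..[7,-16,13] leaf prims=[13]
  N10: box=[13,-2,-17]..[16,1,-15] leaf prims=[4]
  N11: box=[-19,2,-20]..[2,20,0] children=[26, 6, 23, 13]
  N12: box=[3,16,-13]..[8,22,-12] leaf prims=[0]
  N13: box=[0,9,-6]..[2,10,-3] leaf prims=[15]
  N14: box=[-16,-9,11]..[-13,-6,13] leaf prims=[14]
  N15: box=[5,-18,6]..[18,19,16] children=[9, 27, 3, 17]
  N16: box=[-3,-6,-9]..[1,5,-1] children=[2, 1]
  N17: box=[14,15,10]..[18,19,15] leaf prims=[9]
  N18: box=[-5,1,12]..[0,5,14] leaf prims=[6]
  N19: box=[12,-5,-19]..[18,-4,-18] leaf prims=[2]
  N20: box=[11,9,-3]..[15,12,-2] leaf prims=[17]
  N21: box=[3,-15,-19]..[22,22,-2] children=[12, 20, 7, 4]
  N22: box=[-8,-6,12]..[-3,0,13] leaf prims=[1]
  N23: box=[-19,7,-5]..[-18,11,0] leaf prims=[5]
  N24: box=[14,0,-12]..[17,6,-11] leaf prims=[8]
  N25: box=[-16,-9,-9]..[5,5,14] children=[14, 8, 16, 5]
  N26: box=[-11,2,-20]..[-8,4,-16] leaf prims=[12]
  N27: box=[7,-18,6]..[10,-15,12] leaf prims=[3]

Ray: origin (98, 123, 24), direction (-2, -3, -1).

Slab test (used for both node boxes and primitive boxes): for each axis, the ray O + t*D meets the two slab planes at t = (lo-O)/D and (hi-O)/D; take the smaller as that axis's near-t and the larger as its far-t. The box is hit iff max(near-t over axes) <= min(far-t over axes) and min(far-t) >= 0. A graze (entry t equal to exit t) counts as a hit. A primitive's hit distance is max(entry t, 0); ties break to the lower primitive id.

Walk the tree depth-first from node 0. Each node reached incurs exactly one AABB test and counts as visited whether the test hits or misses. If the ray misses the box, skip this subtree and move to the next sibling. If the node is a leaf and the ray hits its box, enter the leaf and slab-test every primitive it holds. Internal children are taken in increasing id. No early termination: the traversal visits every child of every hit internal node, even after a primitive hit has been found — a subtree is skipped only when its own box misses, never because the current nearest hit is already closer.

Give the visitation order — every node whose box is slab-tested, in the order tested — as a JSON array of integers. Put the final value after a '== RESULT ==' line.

Traverse from the root:
N0 x:[38,117/2] y:[101/3,47] z:[8,44] -> hit [38,44], descend [11, 15, 21, 25]
  N11 x:[48,117/2] y:[103/3,121/3] z:[24,44] -> miss, prune
  N15 x:[40,93/2] y:[104/3,47] z:[8,18] -> miss, prune
  N21 x:[38,95/2] y:[101/3,46] z:[26,43] -> hit [38,43], descend [4, 7, 12, 20]
    N4 x:[38,81/2] y:[136/3,46] z:[30,34] -> miss, prune
    N7 x:[40,43] y:[39,128/3] z:[35,43] -> hit [40,128/3], descend [10, 19, 24]
      N10 x:[41,85/2] y:[122/3,125/3] z:[39,41] -> hit [41,41] leaf, test {P4@t=41}
      N19 x:[40,43] y:[127/3,128/3] z:[42,43] -> hit [127/3,128/3] leaf, test {P2@t=127/3}
      N24 x:[81/2,42] y:[39,41] z:[35,36] -> miss, prune
    N12 x:[45,95/2] y:[101/3,107/3] z:[36,37] -> miss, prune
    N20 x:[83/2,87/2] y:[37,38] z:[26,27] -> miss, prune
  N25 x:[93/2,57] y:[118/3,44] z:[10,33] -> miss, prune

Visited [0, 11, 15, 21, 4, 7, 10, 19, 24, 12, 20, 25]. Tests: 12 box, 2 leaf. Nearest: P4.

== RESULT ==
[0, 11, 15, 21, 4, 7, 10, 19, 24, 12, 20, 25]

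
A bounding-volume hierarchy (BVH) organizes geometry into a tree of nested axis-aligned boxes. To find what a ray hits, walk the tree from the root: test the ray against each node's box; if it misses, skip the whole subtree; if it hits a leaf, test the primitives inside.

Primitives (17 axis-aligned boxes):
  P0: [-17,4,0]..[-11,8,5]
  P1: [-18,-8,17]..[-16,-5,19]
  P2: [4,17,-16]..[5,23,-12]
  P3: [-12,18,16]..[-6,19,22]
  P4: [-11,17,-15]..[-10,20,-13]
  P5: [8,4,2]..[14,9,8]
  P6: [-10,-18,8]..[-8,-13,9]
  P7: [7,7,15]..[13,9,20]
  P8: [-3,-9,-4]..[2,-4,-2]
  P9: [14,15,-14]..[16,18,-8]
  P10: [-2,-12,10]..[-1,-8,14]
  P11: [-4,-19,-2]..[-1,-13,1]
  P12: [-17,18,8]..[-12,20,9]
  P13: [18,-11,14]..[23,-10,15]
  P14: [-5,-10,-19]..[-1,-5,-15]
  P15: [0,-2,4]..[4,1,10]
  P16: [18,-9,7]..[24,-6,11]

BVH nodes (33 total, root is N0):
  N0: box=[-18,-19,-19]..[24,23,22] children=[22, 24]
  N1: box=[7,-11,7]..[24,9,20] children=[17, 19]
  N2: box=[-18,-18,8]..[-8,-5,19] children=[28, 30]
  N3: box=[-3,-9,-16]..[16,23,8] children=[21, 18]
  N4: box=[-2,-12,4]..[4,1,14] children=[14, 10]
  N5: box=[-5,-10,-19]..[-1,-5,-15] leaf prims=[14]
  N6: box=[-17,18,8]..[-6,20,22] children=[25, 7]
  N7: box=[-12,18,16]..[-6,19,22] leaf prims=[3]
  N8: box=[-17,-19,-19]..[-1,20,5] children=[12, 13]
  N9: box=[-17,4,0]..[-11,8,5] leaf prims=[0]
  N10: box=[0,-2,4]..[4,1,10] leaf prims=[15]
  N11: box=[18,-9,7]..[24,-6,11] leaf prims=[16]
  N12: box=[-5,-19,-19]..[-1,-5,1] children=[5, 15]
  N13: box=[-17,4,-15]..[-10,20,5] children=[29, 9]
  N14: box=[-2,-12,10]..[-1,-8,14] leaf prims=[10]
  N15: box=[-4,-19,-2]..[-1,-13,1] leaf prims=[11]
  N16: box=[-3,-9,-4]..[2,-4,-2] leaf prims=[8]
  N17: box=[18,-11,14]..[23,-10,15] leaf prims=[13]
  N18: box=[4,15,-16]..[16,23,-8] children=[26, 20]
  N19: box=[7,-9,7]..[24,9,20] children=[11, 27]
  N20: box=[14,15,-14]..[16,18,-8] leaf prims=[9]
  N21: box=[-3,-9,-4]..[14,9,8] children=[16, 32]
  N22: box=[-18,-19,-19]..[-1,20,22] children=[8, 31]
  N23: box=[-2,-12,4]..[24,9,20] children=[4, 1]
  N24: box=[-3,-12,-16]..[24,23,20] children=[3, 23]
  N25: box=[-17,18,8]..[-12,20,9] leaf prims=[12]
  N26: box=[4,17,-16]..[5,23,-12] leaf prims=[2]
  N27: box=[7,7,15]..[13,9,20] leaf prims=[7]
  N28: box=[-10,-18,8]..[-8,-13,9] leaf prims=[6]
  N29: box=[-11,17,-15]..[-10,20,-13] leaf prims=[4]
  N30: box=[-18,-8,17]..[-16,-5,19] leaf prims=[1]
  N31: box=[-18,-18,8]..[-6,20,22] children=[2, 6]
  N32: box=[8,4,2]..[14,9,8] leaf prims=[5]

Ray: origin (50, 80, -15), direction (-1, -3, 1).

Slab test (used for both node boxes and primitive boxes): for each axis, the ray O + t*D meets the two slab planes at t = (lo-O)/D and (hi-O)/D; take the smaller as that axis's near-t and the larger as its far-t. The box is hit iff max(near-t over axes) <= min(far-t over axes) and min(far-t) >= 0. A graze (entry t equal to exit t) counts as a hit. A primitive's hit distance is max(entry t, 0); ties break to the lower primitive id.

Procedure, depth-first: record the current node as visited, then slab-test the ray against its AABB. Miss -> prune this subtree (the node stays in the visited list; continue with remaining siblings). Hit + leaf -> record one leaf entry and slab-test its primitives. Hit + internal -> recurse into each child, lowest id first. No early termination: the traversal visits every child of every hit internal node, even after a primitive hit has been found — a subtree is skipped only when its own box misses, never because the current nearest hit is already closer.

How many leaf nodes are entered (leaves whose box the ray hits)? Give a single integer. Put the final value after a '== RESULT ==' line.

Walk:
N0 x:[26,68] y:[19,33] z:[-4,37] -> hit [26,33], descend [22, 24]
  N22 x:[51,68] y:[20,33] z:[-4,37] -> miss, prune
  N24 x:[26,53] y:[19,92/3] z:[-1,35] -> hit [26,92/3], descend [3, 23]
    N3 x:[34,53] y:[19,89/3] z:[-1,23] -> miss, prune
    N23 x:[26,52] y:[71/3,92/3] z:[19,35] -> hit [26,92/3], descend [1, 4]
      N1 x:[26,43] y:[71/3,91/3] z:[22,35] -> hit [26,91/3], descend [17, 19]
        N17 x:[27,32] y:[30,91/3] z:[29,30] -> hit [30,30] leaf, test {P13@t=30}
        N19 x:[26,43] y:[71/3,89/3] z:[22,35] -> hit [26,89/3], descend [11, 27]
          N11 x:[26,32] y:[86/3,89/3] z:[22,26] -> miss, prune
          N27 x:[37,43] y:[71/3,73/3] z:[30,35] -> miss, prune
      N4 x:[46,52] y:[79/3,92/3] z:[19,29] -> miss, prune

Summary -> nodes [0, 22, 24, 3, 23, 1, 17, 19, 11, 27, 4]; box-tests=11; leaf-entries=1; first=P13

== RESULT ==
1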